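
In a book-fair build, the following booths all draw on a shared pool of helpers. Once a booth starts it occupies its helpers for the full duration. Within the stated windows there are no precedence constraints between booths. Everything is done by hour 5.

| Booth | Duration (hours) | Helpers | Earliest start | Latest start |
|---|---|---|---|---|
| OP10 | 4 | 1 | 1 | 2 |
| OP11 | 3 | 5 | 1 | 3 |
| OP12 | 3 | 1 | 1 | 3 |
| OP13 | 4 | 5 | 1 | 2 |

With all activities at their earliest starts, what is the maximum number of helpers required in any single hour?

Early-start schedule: OP10@1, OP11@1, OP12@1, OP13@1.
Load per hour: hour 1: 12, hour 2: 12, hour 3: 12, hour 4: 6, hour 5: 0.
Peak is 12.

12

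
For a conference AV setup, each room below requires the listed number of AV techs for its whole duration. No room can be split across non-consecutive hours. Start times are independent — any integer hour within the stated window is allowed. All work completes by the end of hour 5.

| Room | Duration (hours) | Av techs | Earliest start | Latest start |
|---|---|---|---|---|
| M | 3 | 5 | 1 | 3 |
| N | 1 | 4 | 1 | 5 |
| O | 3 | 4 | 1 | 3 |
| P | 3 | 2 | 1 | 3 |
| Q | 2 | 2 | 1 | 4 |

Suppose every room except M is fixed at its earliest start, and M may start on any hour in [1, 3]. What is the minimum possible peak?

M@1: h1:17  h2:13  h3:11  h4:0  h5:0 → peak 17
M@2: h1:12  h2:13  h3:11  h4:5  h5:0 → peak 13
M@3: h1:12  h2:8  h3:11  h4:5  h5:5 → peak 12
Best is M@3, peak 12.

12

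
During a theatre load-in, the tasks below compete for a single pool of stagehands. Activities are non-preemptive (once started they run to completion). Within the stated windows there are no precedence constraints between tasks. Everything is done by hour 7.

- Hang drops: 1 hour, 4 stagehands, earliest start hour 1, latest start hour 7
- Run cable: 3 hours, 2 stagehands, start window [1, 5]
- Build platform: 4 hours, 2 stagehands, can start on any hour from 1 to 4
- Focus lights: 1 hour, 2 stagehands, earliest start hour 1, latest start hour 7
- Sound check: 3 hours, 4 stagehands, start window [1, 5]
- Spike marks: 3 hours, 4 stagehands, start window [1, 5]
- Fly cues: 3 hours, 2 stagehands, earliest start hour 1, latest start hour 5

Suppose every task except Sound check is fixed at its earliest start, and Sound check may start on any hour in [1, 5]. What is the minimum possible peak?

16

Sound check@1: h1:20  h2:14  h3:14  h4:2  h5:0  h6:0  h7:0 → peak 20
Sound check@2: h1:16  h2:14  h3:14  h4:6  h5:0  h6:0  h7:0 → peak 16
Sound check@3: h1:16  h2:10  h3:14  h4:6  h5:4  h6:0  h7:0 → peak 16
Sound check@4: h1:16  h2:10  h3:10  h4:6  h5:4  h6:4  h7:0 → peak 16
Sound check@5: h1:16  h2:10  h3:10  h4:2  h5:4  h6:4  h7:4 → peak 16
Best is Sound check@2, peak 16.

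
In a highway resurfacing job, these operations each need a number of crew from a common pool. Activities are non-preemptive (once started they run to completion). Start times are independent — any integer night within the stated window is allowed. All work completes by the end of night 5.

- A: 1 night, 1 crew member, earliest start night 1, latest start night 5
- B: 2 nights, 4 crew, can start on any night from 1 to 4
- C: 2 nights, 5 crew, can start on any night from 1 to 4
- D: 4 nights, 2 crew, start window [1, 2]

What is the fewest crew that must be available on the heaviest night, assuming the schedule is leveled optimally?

Early-start (A@1, B@1, C@1, D@1) gives peak 12: n1:12  n2:11  n3:2  n4:2  n5:0.
Shift C→3.
Schedule A@1, B@1, C@3, D@1: n1:7  n2:6  n3:7  n4:7  n5:0 — peak 7.

7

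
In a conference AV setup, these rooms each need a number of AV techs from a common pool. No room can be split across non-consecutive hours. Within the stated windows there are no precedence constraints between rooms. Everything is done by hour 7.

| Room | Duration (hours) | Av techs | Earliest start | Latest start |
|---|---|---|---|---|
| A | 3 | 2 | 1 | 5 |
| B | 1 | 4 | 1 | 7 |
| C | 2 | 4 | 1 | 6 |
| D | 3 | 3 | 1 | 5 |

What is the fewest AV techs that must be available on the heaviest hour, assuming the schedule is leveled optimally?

Early-start (A@1, B@1, C@1, D@1) gives peak 13: h1:13  h2:9  h3:5  h4:0  h5:0  h6:0  h7:0.
Shift B→4, C→5.
Schedule A@1, B@4, C@5, D@1: h1:5  h2:5  h3:5  h4:4  h5:4  h6:4  h7:0 — peak 5.

5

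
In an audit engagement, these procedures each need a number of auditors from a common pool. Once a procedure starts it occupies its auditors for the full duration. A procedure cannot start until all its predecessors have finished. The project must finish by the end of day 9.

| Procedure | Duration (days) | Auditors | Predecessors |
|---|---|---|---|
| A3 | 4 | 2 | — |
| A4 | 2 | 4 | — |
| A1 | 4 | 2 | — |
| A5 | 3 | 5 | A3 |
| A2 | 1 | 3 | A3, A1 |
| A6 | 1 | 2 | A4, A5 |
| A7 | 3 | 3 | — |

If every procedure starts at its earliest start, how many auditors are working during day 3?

7

At early start, day 3 has: A3, A1, A7.
Demand: 2 + 2 + 3 = 7.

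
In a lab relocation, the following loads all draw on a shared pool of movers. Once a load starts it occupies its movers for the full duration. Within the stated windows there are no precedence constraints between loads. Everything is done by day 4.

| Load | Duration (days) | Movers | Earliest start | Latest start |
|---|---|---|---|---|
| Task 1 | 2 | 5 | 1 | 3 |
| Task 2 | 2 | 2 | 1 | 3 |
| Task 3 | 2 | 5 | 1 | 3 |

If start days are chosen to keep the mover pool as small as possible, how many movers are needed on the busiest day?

Early-start (Task 1@1, Task 2@1, Task 3@1) gives peak 12: d1:12  d2:12  d3:0  d4:0.
Shift Task 3→3.
Schedule Task 1@1, Task 2@1, Task 3@3: d1:7  d2:7  d3:5  d4:5 — peak 7.

7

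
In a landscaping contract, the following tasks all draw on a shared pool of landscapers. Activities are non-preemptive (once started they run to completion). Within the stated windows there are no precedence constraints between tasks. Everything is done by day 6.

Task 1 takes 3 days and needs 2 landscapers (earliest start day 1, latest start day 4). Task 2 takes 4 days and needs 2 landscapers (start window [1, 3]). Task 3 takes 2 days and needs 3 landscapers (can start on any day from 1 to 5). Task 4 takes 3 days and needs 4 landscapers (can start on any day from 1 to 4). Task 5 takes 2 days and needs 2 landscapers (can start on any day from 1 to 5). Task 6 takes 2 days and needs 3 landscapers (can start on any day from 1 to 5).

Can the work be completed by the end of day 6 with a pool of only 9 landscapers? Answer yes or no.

yes

Schedule Task 1@1, Task 2@1, Task 3@1, Task 4@4, Task 5@3, Task 6@5: d1:7  d2:7  d3:6  d4:8  d5:7  d6:7 — peak 8 ≤ 9.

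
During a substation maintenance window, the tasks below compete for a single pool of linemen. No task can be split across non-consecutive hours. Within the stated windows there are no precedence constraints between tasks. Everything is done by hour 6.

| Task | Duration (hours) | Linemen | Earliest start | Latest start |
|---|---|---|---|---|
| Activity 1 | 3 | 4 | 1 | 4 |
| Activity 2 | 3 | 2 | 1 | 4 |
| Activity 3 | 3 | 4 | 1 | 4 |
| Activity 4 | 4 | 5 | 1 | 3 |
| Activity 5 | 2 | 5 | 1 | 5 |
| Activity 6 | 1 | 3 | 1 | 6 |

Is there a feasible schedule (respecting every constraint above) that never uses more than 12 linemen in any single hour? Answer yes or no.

Schedule Activity 1@1, Activity 2@1, Activity 3@4, Activity 4@1, Activity 5@5, Activity 6@4: h1:11  h2:11  h3:11  h4:12  h5:9  h6:9 — peak 12 ≤ 12.

yes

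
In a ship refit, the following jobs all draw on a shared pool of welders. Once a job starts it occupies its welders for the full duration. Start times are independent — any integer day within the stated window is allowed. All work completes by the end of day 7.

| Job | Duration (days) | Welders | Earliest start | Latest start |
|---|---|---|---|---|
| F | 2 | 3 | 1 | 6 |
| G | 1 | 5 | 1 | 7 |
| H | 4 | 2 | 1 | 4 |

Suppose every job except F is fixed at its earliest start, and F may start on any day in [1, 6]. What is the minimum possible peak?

F@1: d1:10  d2:5  d3:2  d4:2  d5:0  d6:0  d7:0 → peak 10
F@2: d1:7  d2:5  d3:5  d4:2  d5:0  d6:0  d7:0 → peak 7
F@3: d1:7  d2:2  d3:5  d4:5  d5:0  d6:0  d7:0 → peak 7
F@4: d1:7  d2:2  d3:2  d4:5  d5:3  d6:0  d7:0 → peak 7
F@5: d1:7  d2:2  d3:2  d4:2  d5:3  d6:3  d7:0 → peak 7
F@6: d1:7  d2:2  d3:2  d4:2  d5:0  d6:3  d7:3 → peak 7
Best is F@2, peak 7.

7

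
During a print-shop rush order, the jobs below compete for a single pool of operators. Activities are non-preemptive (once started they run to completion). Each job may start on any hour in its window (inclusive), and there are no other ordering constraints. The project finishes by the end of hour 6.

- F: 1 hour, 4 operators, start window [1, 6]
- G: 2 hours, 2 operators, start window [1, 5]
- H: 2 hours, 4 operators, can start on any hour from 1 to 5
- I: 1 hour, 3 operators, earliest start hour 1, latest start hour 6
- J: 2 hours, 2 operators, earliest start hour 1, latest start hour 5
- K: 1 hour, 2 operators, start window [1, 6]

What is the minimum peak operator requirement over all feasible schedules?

5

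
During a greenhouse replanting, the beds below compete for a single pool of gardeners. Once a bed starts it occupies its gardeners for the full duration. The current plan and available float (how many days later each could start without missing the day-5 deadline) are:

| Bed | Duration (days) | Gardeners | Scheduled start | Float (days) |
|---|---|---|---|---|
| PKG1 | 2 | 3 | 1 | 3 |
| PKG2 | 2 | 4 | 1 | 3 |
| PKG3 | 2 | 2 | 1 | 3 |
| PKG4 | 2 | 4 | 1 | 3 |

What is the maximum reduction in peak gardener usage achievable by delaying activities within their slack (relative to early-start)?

6

Early-start peak: d1:13  d2:13  d3:0  d4:0  d5:0 ⇒ 13.
Leveled (PKG1@1, PKG2@1, PKG3@3, PKG4@3): d1:7  d2:7  d3:6  d4:6  d5:0 ⇒ 7.
Reduction 13 − 7 = 6.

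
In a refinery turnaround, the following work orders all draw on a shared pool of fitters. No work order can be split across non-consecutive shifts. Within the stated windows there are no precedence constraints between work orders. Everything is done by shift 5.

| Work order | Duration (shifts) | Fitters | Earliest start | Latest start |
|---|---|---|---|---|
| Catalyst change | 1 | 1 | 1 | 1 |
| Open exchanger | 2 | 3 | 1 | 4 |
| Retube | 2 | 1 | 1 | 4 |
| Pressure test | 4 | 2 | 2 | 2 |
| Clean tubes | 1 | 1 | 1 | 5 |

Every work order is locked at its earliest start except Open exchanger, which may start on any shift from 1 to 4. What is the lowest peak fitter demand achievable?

Open exchanger@1: s1:6  s2:6  s3:2  s4:2  s5:2 → peak 6
Open exchanger@2: s1:3  s2:6  s3:5  s4:2  s5:2 → peak 6
Open exchanger@3: s1:3  s2:3  s3:5  s4:5  s5:2 → peak 5
Open exchanger@4: s1:3  s2:3  s3:2  s4:5  s5:5 → peak 5
Best is Open exchanger@3, peak 5.

5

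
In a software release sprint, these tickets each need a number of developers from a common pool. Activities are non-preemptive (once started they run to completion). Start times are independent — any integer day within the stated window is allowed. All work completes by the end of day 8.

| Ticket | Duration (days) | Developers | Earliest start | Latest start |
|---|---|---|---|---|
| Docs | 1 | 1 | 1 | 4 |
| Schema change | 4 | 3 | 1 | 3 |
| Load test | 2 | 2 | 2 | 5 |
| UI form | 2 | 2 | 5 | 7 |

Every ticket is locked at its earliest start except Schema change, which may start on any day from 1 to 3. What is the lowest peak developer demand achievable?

Schema change@1: d1:4  d2:5  d3:5  d4:3  d5:2  d6:2  d7:0  d8:0 → peak 5
Schema change@2: d1:1  d2:5  d3:5  d4:3  d5:5  d6:2  d7:0  d8:0 → peak 5
Schema change@3: d1:1  d2:2  d3:5  d4:3  d5:5  d6:5  d7:0  d8:0 → peak 5
Best is Schema change@1, peak 5.

5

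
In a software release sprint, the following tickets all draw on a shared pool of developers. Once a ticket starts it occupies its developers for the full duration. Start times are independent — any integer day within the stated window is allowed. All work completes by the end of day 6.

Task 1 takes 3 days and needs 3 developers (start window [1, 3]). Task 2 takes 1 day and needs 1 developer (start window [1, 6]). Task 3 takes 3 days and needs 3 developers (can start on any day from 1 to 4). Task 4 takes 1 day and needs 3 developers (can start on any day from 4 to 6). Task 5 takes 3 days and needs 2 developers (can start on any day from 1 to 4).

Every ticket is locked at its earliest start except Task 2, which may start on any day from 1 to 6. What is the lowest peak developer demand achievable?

Task 2@1: d1:9  d2:8  d3:8  d4:3  d5:0  d6:0 → peak 9
Task 2@2: d1:8  d2:9  d3:8  d4:3  d5:0  d6:0 → peak 9
Task 2@3: d1:8  d2:8  d3:9  d4:3  d5:0  d6:0 → peak 9
Task 2@4: d1:8  d2:8  d3:8  d4:4  d5:0  d6:0 → peak 8
Task 2@5: d1:8  d2:8  d3:8  d4:3  d5:1  d6:0 → peak 8
Task 2@6: d1:8  d2:8  d3:8  d4:3  d5:0  d6:1 → peak 8
Best is Task 2@4, peak 8.

8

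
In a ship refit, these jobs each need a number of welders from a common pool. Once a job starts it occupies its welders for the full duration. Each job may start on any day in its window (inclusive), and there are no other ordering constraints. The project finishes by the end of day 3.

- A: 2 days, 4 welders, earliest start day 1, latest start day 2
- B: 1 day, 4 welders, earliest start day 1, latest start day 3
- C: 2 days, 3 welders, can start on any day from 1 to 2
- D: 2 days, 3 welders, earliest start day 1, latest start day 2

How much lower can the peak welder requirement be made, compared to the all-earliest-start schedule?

Early-start peak: d1:14  d2:10  d3:0 ⇒ 14.
Leveled (A@1, B@1, C@2, D@2): d1:8  d2:10  d3:6 ⇒ 10.
Reduction 14 − 10 = 4.

4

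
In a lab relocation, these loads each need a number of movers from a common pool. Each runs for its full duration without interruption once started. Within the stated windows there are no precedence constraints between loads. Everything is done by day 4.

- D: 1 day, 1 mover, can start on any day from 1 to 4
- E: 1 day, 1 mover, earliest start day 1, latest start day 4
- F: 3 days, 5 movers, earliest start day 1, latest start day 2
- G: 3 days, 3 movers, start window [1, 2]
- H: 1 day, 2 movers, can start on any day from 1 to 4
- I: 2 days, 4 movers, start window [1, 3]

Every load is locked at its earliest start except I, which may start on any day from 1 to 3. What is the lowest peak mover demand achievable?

12

I@1: d1:16  d2:12  d3:8  d4:0 → peak 16
I@2: d1:12  d2:12  d3:12  d4:0 → peak 12
I@3: d1:12  d2:8  d3:12  d4:4 → peak 12
Best is I@2, peak 12.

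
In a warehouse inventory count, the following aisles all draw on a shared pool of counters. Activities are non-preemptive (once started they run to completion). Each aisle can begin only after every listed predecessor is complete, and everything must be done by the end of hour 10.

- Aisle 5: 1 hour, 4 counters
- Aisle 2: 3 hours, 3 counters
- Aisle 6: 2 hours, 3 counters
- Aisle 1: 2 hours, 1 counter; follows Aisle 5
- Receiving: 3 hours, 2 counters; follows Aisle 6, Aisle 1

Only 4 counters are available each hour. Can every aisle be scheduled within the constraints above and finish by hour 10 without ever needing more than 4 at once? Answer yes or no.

yes

Schedule Aisle 5@1, Aisle 2@2, Aisle 6@5, Aisle 1@2, Receiving@7: h1:4  h2:4  h3:4  h4:3  h5:3  h6:3  h7:2  h8:2  h9:2  h10:0 — peak 4 ≤ 4.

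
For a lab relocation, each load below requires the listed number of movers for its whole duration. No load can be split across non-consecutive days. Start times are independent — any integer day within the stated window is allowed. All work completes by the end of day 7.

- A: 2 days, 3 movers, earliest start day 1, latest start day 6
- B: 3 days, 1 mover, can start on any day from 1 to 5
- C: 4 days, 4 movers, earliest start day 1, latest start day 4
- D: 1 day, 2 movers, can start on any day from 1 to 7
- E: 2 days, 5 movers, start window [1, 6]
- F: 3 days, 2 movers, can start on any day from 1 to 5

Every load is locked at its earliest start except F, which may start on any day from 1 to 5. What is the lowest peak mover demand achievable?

15

F@1: d1:17  d2:15  d3:7  d4:4  d5:0  d6:0  d7:0 → peak 17
F@2: d1:15  d2:15  d3:7  d4:6  d5:0  d6:0  d7:0 → peak 15
F@3: d1:15  d2:13  d3:7  d4:6  d5:2  d6:0  d7:0 → peak 15
F@4: d1:15  d2:13  d3:5  d4:6  d5:2  d6:2  d7:0 → peak 15
F@5: d1:15  d2:13  d3:5  d4:4  d5:2  d6:2  d7:2 → peak 15
Best is F@2, peak 15.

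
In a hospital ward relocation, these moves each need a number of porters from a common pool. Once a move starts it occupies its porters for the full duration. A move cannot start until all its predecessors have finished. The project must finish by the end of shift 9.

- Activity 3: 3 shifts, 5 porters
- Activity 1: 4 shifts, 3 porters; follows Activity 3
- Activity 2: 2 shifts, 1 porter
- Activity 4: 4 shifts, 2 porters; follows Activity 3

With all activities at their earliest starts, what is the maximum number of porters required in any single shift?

6

Early-start schedule: Activity 3@1, Activity 1@4, Activity 2@1, Activity 4@4.
Load per shift: shift 1: 6, shift 2: 6, shift 3: 5, shift 4: 5, shift 5: 5, shift 6: 5, shift 7: 5, shift 8: 0, shift 9: 0.
Peak is 6.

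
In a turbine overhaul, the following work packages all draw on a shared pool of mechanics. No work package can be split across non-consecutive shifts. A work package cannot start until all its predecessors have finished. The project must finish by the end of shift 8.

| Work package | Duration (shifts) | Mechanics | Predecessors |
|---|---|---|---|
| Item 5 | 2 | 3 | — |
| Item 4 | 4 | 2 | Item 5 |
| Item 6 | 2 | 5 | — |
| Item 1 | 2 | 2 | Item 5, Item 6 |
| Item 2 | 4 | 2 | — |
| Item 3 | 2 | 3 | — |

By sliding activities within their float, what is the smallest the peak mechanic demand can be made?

Early-start (Item 5@1, Item 4@3, Item 6@1, Item 1@3, Item 2@1, Item 3@1) gives peak 13: s1:13  s2:13  s3:6  s4:6  s5:2  s6:2  s7:0  s8:0.
Shift Item 4→5, Item 6→3, Item 1→5, Item 2→5.
Schedule Item 5@1, Item 4@5, Item 6@3, Item 1@5, Item 2@5, Item 3@1: s1:6  s2:6  s3:5  s4:5  s5:6  s6:6  s7:4  s8:4 — peak 6.
Total mechanic-shifts = 42 over 8 shifts ⇒ peak ≥ ⌈42/8⌉ = 6, so 6 is optimal.

6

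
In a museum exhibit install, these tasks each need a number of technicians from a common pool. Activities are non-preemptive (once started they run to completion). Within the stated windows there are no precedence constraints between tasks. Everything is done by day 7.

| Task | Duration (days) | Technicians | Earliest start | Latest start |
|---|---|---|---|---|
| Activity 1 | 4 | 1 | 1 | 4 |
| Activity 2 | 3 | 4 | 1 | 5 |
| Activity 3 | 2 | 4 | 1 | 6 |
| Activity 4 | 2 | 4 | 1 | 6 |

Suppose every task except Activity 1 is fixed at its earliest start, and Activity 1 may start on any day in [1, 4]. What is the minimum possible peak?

Activity 1@1: d1:13  d2:13  d3:5  d4:1  d5:0  d6:0  d7:0 → peak 13
Activity 1@2: d1:12  d2:13  d3:5  d4:1  d5:1  d6:0  d7:0 → peak 13
Activity 1@3: d1:12  d2:12  d3:5  d4:1  d5:1  d6:1  d7:0 → peak 12
Activity 1@4: d1:12  d2:12  d3:4  d4:1  d5:1  d6:1  d7:1 → peak 12
Best is Activity 1@3, peak 12.

12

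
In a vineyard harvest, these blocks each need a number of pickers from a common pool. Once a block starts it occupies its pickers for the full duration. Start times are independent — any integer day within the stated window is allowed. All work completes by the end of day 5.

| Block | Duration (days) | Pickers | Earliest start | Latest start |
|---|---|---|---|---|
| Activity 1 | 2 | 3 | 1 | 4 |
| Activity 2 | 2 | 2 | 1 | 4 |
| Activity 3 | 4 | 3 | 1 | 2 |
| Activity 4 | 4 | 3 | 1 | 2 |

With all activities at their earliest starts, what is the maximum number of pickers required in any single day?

Early-start schedule: Activity 1@1, Activity 2@1, Activity 3@1, Activity 4@1.
Load per day: day 1: 11, day 2: 11, day 3: 6, day 4: 6, day 5: 0.
Peak is 11.

11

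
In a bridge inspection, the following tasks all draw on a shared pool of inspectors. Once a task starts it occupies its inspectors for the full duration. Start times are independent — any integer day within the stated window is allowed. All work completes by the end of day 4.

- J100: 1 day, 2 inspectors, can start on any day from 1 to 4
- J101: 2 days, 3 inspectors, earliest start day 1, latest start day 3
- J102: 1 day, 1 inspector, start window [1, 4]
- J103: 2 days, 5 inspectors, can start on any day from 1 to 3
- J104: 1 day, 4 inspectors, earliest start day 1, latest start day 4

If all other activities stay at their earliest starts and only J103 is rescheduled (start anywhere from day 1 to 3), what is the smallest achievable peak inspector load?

10

J103@1: d1:15  d2:8  d3:0  d4:0 → peak 15
J103@2: d1:10  d2:8  d3:5  d4:0 → peak 10
J103@3: d1:10  d2:3  d3:5  d4:5 → peak 10
Best is J103@2, peak 10.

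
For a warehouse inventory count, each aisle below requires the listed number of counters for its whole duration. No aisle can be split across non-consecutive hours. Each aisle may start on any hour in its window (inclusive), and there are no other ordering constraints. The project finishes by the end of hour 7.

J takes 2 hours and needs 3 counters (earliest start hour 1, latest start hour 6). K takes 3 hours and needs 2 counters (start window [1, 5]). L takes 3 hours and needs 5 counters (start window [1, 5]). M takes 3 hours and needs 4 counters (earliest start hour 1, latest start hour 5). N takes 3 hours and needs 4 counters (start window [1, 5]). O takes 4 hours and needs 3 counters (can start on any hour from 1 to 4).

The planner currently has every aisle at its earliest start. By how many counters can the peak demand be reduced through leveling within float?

10

Early-start peak: h1:21  h2:21  h3:18  h4:3  h5:0  h6:0  h7:0 ⇒ 21.
Leveled (J@1, K@1, L@1, M@3, N@4, O@4): h1:10  h2:10  h3:11  h4:11  h5:11  h6:7  h7:3 ⇒ 11.
Reduction 21 − 11 = 10.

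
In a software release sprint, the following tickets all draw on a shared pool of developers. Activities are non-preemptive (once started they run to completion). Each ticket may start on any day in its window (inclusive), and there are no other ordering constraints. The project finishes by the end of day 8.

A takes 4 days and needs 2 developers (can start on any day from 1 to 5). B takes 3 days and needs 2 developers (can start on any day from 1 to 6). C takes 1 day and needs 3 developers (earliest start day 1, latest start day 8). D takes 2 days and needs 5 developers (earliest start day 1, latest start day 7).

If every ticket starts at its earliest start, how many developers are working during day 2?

9

At early start, day 2 has: A, B, D.
Demand: 2 + 2 + 5 = 9.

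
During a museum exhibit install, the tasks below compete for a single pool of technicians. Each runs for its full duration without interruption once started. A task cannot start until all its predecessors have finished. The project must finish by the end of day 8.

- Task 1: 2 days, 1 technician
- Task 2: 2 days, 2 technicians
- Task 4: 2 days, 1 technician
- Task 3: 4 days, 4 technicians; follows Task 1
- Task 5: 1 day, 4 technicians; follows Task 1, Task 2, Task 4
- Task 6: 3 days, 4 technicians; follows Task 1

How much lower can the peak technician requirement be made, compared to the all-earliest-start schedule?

Early-start peak: d1:4  d2:4  d3:12  d4:8  d5:8  d6:4  d7:0  d8:0 ⇒ 12.
Leveled (Task 1@1, Task 2@1, Task 4@1, Task 3@3, Task 5@3, Task 6@4): d1:4  d2:4  d3:8  d4:8  d5:8  d6:8  d7:0  d8:0 ⇒ 8.
Reduction 12 − 8 = 4.

4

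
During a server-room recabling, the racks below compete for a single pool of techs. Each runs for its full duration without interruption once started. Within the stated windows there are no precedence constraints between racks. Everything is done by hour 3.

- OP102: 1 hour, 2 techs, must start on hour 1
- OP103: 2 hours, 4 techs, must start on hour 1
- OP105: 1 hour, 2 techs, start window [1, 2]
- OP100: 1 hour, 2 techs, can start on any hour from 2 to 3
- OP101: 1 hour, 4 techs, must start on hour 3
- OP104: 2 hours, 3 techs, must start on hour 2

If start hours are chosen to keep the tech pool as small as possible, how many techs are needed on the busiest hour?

Schedule OP102@1, OP103@1, OP105@1, OP100@2, OP101@3, OP104@2: h1:8  h2:9  h3:7 — peak 9.
No arrangement of the 4 feasible schedules does better.

9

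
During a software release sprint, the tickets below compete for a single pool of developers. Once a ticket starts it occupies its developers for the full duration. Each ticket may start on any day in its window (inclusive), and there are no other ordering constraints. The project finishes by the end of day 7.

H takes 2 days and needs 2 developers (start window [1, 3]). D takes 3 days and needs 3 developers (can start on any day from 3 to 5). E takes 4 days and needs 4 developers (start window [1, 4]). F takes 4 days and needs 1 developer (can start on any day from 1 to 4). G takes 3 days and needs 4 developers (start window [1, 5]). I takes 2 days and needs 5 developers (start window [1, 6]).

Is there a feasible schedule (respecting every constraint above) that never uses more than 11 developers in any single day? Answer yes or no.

Schedule H@1, D@3, E@1, F@1, G@5, I@6: d1:7  d2:7  d3:8  d4:8  d5:7  d6:9  d7:9 — peak 9 ≤ 11.

yes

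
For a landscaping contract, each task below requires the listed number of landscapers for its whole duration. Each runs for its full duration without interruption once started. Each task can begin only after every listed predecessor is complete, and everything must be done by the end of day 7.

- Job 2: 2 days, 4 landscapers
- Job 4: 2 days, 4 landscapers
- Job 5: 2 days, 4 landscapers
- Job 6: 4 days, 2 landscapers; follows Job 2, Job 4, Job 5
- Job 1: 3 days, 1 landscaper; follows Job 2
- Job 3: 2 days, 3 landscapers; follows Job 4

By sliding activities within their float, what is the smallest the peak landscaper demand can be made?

12

Schedule Job 2@1, Job 4@1, Job 5@1, Job 6@3, Job 1@3, Job 3@3: d1:12  d2:12  d3:6  d4:6  d5:3  d6:2  d7:0 — peak 12.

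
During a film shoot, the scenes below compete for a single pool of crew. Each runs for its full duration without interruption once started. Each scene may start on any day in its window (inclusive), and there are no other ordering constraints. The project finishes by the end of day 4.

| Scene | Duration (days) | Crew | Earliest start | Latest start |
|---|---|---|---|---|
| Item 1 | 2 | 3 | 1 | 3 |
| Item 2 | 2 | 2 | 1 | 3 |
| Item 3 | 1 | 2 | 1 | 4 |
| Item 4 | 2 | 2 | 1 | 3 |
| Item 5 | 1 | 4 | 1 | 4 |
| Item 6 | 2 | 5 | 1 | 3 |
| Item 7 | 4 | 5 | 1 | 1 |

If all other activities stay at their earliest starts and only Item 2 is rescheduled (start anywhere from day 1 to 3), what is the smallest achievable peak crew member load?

Item 2@1: d1:23  d2:17  d3:5  d4:5 → peak 23
Item 2@2: d1:21  d2:17  d3:7  d4:5 → peak 21
Item 2@3: d1:21  d2:15  d3:7  d4:7 → peak 21
Best is Item 2@2, peak 21.

21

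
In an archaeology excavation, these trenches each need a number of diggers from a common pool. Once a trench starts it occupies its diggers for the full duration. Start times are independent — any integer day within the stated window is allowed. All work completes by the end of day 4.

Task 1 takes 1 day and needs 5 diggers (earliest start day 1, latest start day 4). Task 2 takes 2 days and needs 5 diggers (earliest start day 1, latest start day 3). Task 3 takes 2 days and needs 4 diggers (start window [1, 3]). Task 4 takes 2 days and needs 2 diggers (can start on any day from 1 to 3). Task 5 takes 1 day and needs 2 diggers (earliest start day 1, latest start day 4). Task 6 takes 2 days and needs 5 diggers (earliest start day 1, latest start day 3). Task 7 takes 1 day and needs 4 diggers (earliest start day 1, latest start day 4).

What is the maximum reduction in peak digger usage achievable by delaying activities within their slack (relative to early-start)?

16

Early-start peak: d1:27  d2:16  d3:0  d4:0 ⇒ 27.
Leveled (Task 1@1, Task 2@1, Task 3@2, Task 4@2, Task 5@4, Task 6@3, Task 7@4): d1:10  d2:11  d3:11  d4:11 ⇒ 11.
Reduction 27 − 11 = 16.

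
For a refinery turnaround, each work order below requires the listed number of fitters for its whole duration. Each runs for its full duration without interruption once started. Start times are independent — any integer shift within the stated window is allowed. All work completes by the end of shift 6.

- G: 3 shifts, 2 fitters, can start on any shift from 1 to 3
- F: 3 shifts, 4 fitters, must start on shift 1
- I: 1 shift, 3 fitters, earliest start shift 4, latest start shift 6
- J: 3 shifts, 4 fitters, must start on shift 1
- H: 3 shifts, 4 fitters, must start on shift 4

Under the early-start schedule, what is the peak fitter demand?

10

Early-start schedule: G@1, F@1, I@4, J@1, H@4.
Load per shift: shift 1: 10, shift 2: 10, shift 3: 10, shift 4: 7, shift 5: 4, shift 6: 4.
Peak is 10.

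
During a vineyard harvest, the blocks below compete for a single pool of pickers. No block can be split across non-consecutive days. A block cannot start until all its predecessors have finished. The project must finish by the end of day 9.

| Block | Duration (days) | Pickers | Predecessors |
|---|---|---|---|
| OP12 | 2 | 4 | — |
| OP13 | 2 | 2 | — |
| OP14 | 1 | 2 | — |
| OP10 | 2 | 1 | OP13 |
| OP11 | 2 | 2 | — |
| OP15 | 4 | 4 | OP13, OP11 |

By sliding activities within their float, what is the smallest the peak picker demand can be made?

Early-start (OP12@1, OP13@1, OP14@1, OP10@3, OP11@1, OP15@3) gives peak 10: d1:10  d2:8  d3:5  d4:5  d5:4  d6:4  d7:0  d8:0  d9:0.
Shift OP13→3, OP14→3, OP10→5, OP11→4, OP15→6.
Schedule OP12@1, OP13@3, OP14@3, OP10@5, OP11@4, OP15@6: d1:4  d2:4  d3:4  d4:4  d5:3  d6:5  d7:4  d8:4  d9:4 — peak 5.

5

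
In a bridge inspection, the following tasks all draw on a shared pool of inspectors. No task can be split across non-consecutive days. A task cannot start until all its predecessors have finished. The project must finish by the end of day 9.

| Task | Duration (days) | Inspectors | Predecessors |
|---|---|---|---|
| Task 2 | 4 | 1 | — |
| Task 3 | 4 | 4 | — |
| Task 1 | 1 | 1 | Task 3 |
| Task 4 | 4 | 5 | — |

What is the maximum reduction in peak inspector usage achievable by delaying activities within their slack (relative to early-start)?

5

Early-start peak: d1:10  d2:10  d3:10  d4:10  d5:1  d6:0  d7:0  d8:0  d9:0 ⇒ 10.
Leveled (Task 2@1, Task 3@1, Task 1@5, Task 4@6): d1:5  d2:5  d3:5  d4:5  d5:1  d6:5  d7:5  d8:5  d9:5 ⇒ 5.
Reduction 10 − 5 = 5.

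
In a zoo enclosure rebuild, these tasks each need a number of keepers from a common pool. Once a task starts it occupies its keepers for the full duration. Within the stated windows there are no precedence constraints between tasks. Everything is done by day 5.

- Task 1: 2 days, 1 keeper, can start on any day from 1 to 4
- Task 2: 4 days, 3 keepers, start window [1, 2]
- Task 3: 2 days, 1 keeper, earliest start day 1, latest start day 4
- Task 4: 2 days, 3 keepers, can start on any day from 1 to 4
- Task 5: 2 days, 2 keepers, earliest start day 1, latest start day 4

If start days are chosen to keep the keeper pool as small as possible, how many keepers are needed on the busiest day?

Early-start (Task 1@1, Task 2@1, Task 3@1, Task 4@1, Task 5@1) gives peak 10: d1:10  d2:10  d3:3  d4:3  d5:0.
Shift Task 4→3.
Schedule Task 1@1, Task 2@1, Task 3@1, Task 4@3, Task 5@1: d1:7  d2:7  d3:6  d4:6  d5:0 — peak 7.

7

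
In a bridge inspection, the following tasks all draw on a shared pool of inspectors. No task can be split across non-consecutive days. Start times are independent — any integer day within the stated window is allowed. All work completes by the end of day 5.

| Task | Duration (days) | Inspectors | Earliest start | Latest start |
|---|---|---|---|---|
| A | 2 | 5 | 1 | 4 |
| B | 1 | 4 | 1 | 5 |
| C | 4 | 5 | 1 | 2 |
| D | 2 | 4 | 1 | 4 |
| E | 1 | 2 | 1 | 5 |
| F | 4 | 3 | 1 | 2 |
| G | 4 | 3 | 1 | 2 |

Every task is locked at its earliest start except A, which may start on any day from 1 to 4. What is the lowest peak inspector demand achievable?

A@1: d1:26  d2:20  d3:11  d4:11  d5:0 → peak 26
A@2: d1:21  d2:20  d3:16  d4:11  d5:0 → peak 21
A@3: d1:21  d2:15  d3:16  d4:16  d5:0 → peak 21
A@4: d1:21  d2:15  d3:11  d4:16  d5:5 → peak 21
Best is A@2, peak 21.

21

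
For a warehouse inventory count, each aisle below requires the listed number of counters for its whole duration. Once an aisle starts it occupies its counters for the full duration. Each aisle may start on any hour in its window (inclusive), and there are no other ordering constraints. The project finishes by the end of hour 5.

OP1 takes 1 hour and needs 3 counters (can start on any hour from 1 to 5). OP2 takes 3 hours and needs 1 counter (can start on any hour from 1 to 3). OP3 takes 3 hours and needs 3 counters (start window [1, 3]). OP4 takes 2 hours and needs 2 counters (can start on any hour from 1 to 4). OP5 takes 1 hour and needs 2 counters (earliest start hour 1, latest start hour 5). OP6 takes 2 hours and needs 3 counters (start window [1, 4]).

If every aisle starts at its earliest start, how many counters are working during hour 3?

4

At early start, hour 3 has: OP2, OP3.
Demand: 1 + 3 = 4.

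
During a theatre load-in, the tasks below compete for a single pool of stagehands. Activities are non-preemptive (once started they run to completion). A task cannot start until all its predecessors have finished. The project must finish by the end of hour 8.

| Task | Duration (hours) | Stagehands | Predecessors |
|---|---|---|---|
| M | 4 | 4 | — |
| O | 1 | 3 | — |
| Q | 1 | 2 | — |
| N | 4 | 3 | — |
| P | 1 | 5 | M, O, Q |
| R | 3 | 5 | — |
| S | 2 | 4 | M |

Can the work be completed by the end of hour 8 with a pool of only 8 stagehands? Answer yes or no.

no

The minimum achievable peak is 9; 8 < 9, so no feasible schedule stays within the cap.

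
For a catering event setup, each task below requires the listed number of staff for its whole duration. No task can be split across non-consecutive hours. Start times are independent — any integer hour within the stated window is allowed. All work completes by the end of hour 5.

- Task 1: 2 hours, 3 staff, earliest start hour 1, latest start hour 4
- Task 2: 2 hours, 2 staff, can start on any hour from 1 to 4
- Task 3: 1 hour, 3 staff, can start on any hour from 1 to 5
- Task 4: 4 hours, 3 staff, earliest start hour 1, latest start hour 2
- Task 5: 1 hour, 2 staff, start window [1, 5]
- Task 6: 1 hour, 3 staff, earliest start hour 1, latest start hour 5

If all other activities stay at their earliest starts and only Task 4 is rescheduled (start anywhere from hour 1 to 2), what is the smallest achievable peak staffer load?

13

Task 4@1: h1:16  h2:8  h3:3  h4:3  h5:0 → peak 16
Task 4@2: h1:13  h2:8  h3:3  h4:3  h5:3 → peak 13
Best is Task 4@2, peak 13.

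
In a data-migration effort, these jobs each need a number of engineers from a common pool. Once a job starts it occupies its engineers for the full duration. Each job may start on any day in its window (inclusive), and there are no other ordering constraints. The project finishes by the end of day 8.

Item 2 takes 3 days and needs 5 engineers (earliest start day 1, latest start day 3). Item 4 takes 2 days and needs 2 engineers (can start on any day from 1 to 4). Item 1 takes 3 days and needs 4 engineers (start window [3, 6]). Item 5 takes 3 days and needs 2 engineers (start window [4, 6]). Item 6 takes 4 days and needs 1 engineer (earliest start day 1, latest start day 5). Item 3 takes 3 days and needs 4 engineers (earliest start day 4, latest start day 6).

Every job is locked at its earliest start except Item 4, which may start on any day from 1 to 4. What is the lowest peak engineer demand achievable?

Item 4@1: d1:8  d2:8  d3:10  d4:11  d5:10  d6:6  d7:0  d8:0 → peak 11
Item 4@2: d1:6  d2:8  d3:12  d4:11  d5:10  d6:6  d7:0  d8:0 → peak 12
Item 4@3: d1:6  d2:6  d3:12  d4:13  d5:10  d6:6  d7:0  d8:0 → peak 13
Item 4@4: d1:6  d2:6  d3:10  d4:13  d5:12  d6:6  d7:0  d8:0 → peak 13
Best is Item 4@1, peak 11.

11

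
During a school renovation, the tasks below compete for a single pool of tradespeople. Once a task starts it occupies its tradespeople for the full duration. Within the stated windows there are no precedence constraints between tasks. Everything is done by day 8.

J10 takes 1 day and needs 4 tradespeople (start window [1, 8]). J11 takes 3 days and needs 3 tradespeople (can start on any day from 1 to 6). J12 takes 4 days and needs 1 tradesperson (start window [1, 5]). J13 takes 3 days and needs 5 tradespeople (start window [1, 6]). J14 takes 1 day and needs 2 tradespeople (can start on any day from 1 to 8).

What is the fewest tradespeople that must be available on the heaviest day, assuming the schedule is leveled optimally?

Early-start (J10@1, J11@1, J12@1, J13@1, J14@1) gives peak 15: d1:15  d2:9  d3:9  d4:1  d5:0  d6:0  d7:0  d8:0.
Shift J11→2, J13→5, J14→8.
Schedule J10@1, J11@2, J12@1, J13@5, J14@8: d1:5  d2:4  d3:4  d4:4  d5:5  d6:5  d7:5  d8:2 — peak 5.
Total tradesperson-days = 34 over 8 days ⇒ peak ≥ ⌈34/8⌉ = 5, so 5 is optimal.

5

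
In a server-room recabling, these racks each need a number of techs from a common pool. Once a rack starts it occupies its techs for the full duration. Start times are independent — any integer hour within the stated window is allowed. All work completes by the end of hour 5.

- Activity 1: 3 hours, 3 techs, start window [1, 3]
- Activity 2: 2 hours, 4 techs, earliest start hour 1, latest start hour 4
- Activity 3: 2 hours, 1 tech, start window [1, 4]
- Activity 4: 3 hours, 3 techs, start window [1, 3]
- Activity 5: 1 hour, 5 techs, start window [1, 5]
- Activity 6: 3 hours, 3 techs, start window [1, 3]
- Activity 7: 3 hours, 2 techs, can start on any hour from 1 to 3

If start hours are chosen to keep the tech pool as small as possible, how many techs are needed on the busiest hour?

11

Early-start (Activity 1@1, Activity 2@1, Activity 3@1, Activity 4@1, Activity 5@1, Activity 6@1, Activity 7@1) gives peak 21: h1:21  h2:16  h3:11  h4:0  h5:0.
Shift Activity 5→4, Activity 6→3, Activity 7→3.
Schedule Activity 1@1, Activity 2@1, Activity 3@1, Activity 4@1, Activity 5@4, Activity 6@3, Activity 7@3: h1:11  h2:11  h3:11  h4:10  h5:5 — peak 11.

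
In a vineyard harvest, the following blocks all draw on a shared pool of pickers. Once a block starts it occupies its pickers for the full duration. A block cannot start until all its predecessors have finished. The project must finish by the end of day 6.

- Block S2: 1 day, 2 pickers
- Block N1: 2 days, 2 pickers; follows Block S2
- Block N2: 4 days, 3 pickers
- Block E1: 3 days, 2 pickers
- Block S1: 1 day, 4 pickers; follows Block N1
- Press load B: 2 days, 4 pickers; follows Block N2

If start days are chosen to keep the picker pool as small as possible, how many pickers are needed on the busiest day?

7

Schedule Block S2@1, Block N1@2, Block N2@1, Block E1@1, Block S1@4, Press load B@5: d1:7  d2:7  d3:7  d4:7  d5:4  d6:4 — peak 7.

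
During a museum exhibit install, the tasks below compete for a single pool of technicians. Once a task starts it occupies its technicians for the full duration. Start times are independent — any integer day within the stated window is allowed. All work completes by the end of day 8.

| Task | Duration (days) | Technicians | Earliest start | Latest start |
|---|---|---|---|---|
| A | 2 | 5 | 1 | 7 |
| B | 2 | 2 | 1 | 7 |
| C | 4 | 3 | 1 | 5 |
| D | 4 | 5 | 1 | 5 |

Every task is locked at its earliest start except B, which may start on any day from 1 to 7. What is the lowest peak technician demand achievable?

13

B@1: d1:15  d2:15  d3:8  d4:8  d5:0  d6:0  d7:0  d8:0 → peak 15
B@2: d1:13  d2:15  d3:10  d4:8  d5:0  d6:0  d7:0  d8:0 → peak 15
B@3: d1:13  d2:13  d3:10  d4:10  d5:0  d6:0  d7:0  d8:0 → peak 13
B@4: d1:13  d2:13  d3:8  d4:10  d5:2  d6:0  d7:0  d8:0 → peak 13
B@5: d1:13  d2:13  d3:8  d4:8  d5:2  d6:2  d7:0  d8:0 → peak 13
B@6: d1:13  d2:13  d3:8  d4:8  d5:0  d6:2  d7:2  d8:0 → peak 13
B@7: d1:13  d2:13  d3:8  d4:8  d5:0  d6:0  d7:2  d8:2 → peak 13
Best is B@3, peak 13.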